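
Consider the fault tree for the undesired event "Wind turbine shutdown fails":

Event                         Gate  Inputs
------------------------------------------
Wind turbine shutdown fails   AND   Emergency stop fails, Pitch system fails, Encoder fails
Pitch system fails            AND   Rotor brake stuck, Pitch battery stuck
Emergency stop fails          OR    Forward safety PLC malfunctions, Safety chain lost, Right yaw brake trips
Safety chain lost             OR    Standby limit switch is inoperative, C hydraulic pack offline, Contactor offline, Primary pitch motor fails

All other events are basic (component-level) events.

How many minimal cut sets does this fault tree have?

Safety chain lost [OR]: union of children's cut sets → 4 cut set(s).
Emergency stop fails [OR]: union of children's cut sets → 6 cut set(s).
Pitch system fails [AND]: one cut set from each child combined → 1 × 1 = 1 cut set(s).
Wind turbine shutdown fails [AND]: one cut set from each child combined → 6 × 1 × 1 = 6 cut set(s).
Minimal cut sets: {Encoder fails, Forward safety PLC malfunctions, Pitch battery stuck, Rotor brake stuck}; {Encoder fails, Pitch battery stuck, Rotor brake stuck, Standby limit switch is inoperative}; {C hydraulic pack offline, Encoder fails, Pitch battery stuck, Rotor brake stuck}; {Contactor offline, Encoder fails, Pitch battery stuck, Rotor brake stuck}; {Encoder fails, Pitch battery stuck, Primary pitch motor fails, Rotor brake stuck}; {Encoder fails, Pitch battery stuck, Right yaw brake trips, Rotor brake stuck}.

6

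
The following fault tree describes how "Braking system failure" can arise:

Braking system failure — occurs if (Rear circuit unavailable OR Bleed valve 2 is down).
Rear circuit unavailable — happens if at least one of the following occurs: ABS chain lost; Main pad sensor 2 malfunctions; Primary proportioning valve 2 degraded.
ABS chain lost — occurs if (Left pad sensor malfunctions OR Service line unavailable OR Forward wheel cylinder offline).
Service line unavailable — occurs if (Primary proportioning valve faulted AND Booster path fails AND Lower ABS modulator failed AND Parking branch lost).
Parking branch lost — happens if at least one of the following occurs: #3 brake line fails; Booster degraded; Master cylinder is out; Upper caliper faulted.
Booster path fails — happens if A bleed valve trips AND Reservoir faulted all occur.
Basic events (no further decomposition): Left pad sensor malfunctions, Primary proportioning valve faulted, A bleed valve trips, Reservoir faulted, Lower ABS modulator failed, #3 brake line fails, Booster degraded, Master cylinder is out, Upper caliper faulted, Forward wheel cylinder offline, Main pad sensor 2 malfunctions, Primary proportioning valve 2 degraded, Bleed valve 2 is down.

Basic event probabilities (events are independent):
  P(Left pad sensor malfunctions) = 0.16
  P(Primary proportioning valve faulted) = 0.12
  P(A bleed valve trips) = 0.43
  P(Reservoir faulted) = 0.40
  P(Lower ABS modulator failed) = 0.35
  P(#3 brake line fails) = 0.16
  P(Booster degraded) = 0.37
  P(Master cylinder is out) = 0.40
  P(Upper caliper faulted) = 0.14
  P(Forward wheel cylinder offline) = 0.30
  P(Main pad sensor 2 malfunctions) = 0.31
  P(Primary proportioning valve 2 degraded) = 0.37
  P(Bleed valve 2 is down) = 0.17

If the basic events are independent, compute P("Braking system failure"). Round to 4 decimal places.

0.7890

P(Booster path fails) [AND] = 0.43 × 0.40 = 0.172000
P(Parking branch lost) [OR] = 1 − (1−0.16) × (1−0.37) × (1−0.40) × (1−0.14) = 0.726933
P(Service line unavailable) [AND] = 0.12 × 0.172000 × 0.35 × 0.726933 = 0.005251
P(ABS chain lost) [OR] = 1 − (1−0.16) × (1−0.005251) × (1−0.30) = 0.415088
P(Rear circuit unavailable) [OR] = 1 − (1−0.415088) × (1−0.31) × (1−0.37) = 0.745739
P(Braking system failure) [OR] = 1 − (1−0.745739) × (1−0.17) = 0.788963
Rounded to 4 decimal places: P(Braking system failure) ≈ 0.7890.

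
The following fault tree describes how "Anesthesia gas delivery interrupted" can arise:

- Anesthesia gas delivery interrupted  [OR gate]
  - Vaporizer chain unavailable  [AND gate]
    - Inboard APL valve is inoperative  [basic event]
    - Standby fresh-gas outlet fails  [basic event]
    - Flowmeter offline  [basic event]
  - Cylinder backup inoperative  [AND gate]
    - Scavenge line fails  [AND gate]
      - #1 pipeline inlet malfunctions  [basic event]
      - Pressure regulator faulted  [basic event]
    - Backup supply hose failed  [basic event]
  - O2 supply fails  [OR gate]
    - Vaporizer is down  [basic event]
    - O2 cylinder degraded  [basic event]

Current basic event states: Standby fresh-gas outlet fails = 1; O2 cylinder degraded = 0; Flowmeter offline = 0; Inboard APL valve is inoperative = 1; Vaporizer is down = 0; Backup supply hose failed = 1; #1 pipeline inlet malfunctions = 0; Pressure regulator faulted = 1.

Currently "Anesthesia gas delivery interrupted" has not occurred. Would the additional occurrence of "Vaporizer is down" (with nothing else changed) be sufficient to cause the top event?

Counterfactual: set "Vaporizer is down" to occurred.
Vaporizer chain unavailable [AND]: Inboard APL valve is inoperative=occurs, Standby fresh-gas outlet fails=occurs, Flowmeter offline=not → not all inputs occur → does not occur.
Scavenge line fails [AND]: #1 pipeline inlet malfunctions=not, Pressure regulator faulted=occurs → not all inputs occur → does not occur.
Cylinder backup inoperative [AND]: Scavenge line fails=not, Backup supply hose failed=occurs → not all inputs occur → does not occur.
O2 supply fails [OR]: Vaporizer is down=occurs, O2 cylinder degraded=not → at least one input occurs → occurs.
Anesthesia gas delivery interrupted [OR]: Vaporizer chain unavailable=not, Cylinder backup inoperative=not, O2 supply fails=occurs → at least one input occurs → occurs.

Yes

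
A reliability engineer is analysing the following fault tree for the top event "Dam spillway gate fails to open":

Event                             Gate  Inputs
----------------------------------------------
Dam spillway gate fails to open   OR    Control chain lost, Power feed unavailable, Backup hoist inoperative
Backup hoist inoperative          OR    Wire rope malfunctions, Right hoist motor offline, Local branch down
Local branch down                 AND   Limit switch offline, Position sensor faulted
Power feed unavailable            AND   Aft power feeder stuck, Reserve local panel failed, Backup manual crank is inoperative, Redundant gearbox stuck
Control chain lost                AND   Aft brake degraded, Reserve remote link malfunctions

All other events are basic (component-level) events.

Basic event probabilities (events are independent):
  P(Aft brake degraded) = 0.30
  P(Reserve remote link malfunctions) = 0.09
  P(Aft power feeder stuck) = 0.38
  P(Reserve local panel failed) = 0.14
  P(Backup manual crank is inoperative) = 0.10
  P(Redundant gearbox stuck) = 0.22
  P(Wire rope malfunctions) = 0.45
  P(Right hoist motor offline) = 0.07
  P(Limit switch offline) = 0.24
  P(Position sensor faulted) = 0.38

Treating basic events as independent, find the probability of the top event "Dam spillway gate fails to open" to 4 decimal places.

0.5482

P(Control chain lost) [AND] = 0.30 × 0.09 = 0.027000
P(Power feed unavailable) [AND] = 0.38 × 0.14 × 0.10 × 0.22 = 0.001170
P(Local branch down) [AND] = 0.24 × 0.38 = 0.091200
P(Backup hoist inoperative) [OR] = 1 − (1−0.45) × (1−0.07) × (1−0.091200) = 0.535149
P(Dam spillway gate fails to open) [OR] = 1 − (1−0.027000) × (1−0.001170) × (1−0.535149) = 0.548229
Rounded to 4 decimal places: P(Dam spillway gate fails to open) ≈ 0.5482.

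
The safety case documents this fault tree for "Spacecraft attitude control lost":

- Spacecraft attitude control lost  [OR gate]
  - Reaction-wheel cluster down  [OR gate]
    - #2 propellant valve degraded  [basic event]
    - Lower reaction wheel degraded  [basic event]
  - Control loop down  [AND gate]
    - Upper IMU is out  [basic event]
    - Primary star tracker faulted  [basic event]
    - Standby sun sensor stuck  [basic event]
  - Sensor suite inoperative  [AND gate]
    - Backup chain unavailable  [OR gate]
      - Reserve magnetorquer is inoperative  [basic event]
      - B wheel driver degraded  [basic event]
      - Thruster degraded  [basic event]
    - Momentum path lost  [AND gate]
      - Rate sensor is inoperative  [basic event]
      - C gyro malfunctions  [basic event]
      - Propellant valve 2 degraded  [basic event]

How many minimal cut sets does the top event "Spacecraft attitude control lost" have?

6

Reaction-wheel cluster down [OR]: union of children's cut sets → 2 cut set(s).
Control loop down [AND]: one cut set from each child combined → 1 × 1 × 1 = 1 cut set(s).
Backup chain unavailable [OR]: union of children's cut sets → 3 cut set(s).
Momentum path lost [AND]: one cut set from each child combined → 1 × 1 × 1 = 1 cut set(s).
Sensor suite inoperative [AND]: one cut set from each child combined → 3 × 1 = 3 cut set(s).
Spacecraft attitude control lost [OR]: union of children's cut sets → 6 cut set(s).
Minimal cut sets: {#2 propellant valve degraded}; {Lower reaction wheel degraded}; {Primary star tracker faulted, Standby sun sensor stuck, Upper IMU is out}; {C gyro malfunctions, Propellant valve 2 degraded, Rate sensor is inoperative, Reserve magnetorquer is inoperative}; {B wheel driver degraded, C gyro malfunctions, Propellant valve 2 degraded, Rate sensor is inoperative}; {C gyro malfunctions, Propellant valve 2 degraded, Rate sensor is inoperative, Thruster degraded}.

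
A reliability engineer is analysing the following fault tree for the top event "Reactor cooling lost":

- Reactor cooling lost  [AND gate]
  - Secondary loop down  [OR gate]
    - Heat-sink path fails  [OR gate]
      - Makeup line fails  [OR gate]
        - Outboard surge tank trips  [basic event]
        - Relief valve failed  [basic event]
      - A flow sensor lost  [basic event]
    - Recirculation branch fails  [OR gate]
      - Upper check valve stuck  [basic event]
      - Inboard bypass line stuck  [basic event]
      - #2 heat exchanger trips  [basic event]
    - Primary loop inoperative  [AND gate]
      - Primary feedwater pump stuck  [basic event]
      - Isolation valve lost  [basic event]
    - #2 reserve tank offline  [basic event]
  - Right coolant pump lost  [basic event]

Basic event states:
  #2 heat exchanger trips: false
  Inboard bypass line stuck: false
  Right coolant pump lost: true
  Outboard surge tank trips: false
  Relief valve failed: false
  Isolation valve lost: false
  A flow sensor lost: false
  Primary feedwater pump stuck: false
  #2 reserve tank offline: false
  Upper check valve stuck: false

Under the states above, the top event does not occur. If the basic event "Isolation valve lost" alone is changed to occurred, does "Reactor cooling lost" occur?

Counterfactual: set "Isolation valve lost" to occurred.
Makeup line fails [OR]: Outboard surge tank trips=not, Relief valve failed=not → no input occurs → does not occur.
Heat-sink path fails [OR]: Makeup line fails=not, A flow sensor lost=not → no input occurs → does not occur.
Recirculation branch fails [OR]: Upper check valve stuck=not, Inboard bypass line stuck=not, #2 heat exchanger trips=not → no input occurs → does not occur.
Primary loop inoperative [AND]: Primary feedwater pump stuck=not, Isolation valve lost=occurs → not all inputs occur → does not occur.
Secondary loop down [OR]: Heat-sink path fails=not, Recirculation branch fails=not, Primary loop inoperative=not, #2 reserve tank offline=not → no input occurs → does not occur.
Reactor cooling lost [AND]: Secondary loop down=not, Right coolant pump lost=occurs → not all inputs occur → does not occur.

No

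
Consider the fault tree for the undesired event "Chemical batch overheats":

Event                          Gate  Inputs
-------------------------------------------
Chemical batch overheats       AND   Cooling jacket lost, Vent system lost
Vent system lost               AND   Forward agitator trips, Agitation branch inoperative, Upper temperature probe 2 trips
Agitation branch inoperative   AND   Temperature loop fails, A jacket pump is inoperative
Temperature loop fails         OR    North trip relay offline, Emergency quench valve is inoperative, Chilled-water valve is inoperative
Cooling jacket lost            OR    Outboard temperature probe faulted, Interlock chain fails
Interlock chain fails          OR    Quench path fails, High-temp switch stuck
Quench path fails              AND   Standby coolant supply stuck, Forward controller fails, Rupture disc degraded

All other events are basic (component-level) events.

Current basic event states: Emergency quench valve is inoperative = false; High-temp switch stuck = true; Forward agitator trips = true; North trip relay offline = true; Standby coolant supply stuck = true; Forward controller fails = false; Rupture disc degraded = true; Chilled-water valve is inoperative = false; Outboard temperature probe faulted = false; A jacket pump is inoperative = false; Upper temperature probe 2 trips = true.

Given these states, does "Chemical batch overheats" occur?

No

Quench path fails [AND]: Standby coolant supply stuck=occurs, Forward controller fails=not, Rupture disc degraded=occurs → not all inputs occur → does not occur.
Interlock chain fails [OR]: Quench path fails=not, High-temp switch stuck=occurs → at least one input occurs → occurs.
Cooling jacket lost [OR]: Outboard temperature probe faulted=not, Interlock chain fails=occurs → at least one input occurs → occurs.
Temperature loop fails [OR]: North trip relay offline=occurs, Emergency quench valve is inoperative=not, Chilled-water valve is inoperative=not → at least one input occurs → occurs.
Agitation branch inoperative [AND]: Temperature loop fails=occurs, A jacket pump is inoperative=not → not all inputs occur → does not occur.
Vent system lost [AND]: Forward agitator trips=occurs, Agitation branch inoperative=not, Upper temperature probe 2 trips=occurs → not all inputs occur → does not occur.
Chemical batch overheats [AND]: Cooling jacket lost=occurs, Vent system lost=not → not all inputs occur → does not occur.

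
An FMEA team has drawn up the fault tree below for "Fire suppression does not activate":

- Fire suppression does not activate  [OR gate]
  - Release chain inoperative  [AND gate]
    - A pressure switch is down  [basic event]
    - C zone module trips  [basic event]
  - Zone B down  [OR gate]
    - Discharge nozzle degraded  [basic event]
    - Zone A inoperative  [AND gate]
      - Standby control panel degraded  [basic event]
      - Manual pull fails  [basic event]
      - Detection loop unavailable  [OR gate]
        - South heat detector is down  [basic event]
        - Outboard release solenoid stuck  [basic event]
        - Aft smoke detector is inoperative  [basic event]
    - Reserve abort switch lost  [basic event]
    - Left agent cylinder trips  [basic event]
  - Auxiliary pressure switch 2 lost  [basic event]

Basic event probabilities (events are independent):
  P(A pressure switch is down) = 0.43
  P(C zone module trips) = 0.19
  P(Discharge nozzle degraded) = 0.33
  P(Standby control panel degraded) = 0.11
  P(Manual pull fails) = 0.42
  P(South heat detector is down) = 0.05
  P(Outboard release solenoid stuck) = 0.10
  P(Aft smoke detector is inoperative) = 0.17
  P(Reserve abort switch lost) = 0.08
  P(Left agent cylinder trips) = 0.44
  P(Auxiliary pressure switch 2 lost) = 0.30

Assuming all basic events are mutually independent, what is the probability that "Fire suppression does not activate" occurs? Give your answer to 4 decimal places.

P(Release chain inoperative) [AND] = 0.43 × 0.19 = 0.081700
P(Detection loop unavailable) [OR] = 1 − (1−0.05) × (1−0.10) × (1−0.17) = 0.290350
P(Zone A inoperative) [AND] = 0.11 × 0.42 × 0.290350 = 0.013414
P(Zone B down) [OR] = 1 − (1−0.33) × (1−0.013414) × (1−0.08) × (1−0.44) = 0.659446
P(Fire suppression does not activate) [OR] = 1 − (1−0.081700) × (1−0.659446) × (1−0.30) = 0.781088
Rounded to 4 decimal places: P(Fire suppression does not activate) ≈ 0.7811.

0.7811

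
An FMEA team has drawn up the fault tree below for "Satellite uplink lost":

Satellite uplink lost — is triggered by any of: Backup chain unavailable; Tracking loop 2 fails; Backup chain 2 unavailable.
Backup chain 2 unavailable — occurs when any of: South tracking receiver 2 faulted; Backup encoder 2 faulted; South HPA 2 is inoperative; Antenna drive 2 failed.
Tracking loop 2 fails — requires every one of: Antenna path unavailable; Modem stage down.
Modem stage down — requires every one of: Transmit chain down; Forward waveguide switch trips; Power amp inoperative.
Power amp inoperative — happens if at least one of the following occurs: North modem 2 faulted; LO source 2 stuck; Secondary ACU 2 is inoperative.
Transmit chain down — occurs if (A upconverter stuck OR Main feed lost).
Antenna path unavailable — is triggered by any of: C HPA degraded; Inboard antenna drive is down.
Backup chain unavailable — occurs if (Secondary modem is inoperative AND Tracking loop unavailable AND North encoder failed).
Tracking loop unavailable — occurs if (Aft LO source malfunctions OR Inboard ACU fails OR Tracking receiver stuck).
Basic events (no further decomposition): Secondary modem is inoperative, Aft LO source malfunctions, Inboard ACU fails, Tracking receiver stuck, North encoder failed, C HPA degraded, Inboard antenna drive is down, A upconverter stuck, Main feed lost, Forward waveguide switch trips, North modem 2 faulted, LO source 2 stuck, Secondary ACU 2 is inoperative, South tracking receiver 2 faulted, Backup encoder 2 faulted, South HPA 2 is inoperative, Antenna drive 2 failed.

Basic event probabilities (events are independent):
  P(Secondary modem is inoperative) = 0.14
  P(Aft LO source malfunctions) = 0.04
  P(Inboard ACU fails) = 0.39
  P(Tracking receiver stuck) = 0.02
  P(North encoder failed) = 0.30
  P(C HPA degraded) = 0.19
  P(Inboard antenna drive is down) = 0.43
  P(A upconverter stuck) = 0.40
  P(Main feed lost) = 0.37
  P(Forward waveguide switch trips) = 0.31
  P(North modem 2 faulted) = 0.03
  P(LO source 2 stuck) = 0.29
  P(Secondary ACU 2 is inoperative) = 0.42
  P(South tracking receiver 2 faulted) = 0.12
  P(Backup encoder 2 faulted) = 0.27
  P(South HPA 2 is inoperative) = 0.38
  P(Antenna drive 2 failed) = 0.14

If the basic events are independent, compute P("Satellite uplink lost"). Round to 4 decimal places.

P(Tracking loop unavailable) [OR] = 1 − (1−0.04) × (1−0.39) × (1−0.02) = 0.426112
P(Backup chain unavailable) [AND] = 0.14 × 0.426112 × 0.30 = 0.017897
P(Antenna path unavailable) [OR] = 1 − (1−0.19) × (1−0.43) = 0.538300
P(Transmit chain down) [OR] = 1 − (1−0.40) × (1−0.37) = 0.622000
P(Power amp inoperative) [OR] = 1 − (1−0.03) × (1−0.29) × (1−0.42) = 0.600554
P(Modem stage down) [AND] = 0.622000 × 0.31 × 0.600554 = 0.115799
P(Tracking loop 2 fails) [AND] = 0.538300 × 0.115799 = 0.062335
P(Backup chain 2 unavailable) [OR] = 1 − (1−0.12) × (1−0.27) × (1−0.38) × (1−0.14) = 0.657472
P(Satellite uplink lost) [OR] = 1 − (1−0.017897) × (1−0.062335) × (1−0.657472) = 0.684572
Rounded to 4 decimal places: P(Satellite uplink lost) ≈ 0.6846.

0.6846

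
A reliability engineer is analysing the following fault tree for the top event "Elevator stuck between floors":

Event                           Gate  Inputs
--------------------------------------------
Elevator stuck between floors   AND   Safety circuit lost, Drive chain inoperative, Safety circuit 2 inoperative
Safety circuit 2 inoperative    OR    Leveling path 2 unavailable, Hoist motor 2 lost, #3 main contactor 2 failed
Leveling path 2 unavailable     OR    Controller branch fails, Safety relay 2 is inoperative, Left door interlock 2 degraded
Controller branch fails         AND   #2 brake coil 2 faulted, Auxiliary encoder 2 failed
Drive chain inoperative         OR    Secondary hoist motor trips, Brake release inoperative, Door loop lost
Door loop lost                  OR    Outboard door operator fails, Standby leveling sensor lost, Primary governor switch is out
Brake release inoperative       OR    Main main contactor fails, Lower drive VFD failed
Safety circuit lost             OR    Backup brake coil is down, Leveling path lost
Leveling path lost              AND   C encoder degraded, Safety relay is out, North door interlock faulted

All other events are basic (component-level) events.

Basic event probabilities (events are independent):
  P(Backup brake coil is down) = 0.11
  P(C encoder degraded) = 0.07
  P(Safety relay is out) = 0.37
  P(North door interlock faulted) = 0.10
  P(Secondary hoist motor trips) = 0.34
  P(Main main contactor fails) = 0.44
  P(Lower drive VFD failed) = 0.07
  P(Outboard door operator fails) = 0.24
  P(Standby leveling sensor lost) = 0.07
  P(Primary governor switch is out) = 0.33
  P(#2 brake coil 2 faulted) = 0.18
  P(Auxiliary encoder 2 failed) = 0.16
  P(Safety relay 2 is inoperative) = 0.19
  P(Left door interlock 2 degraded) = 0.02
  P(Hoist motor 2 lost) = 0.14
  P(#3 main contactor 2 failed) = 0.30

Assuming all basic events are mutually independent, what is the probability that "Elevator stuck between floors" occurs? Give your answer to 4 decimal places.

P(Leveling path lost) [AND] = 0.07 × 0.37 × 0.10 = 0.002590
P(Safety circuit lost) [OR] = 1 − (1−0.11) × (1−0.002590) = 0.112305
P(Brake release inoperative) [OR] = 1 − (1−0.44) × (1−0.07) = 0.479200
P(Door loop lost) [OR] = 1 − (1−0.24) × (1−0.07) × (1−0.33) = 0.526444
P(Drive chain inoperative) [OR] = 1 − (1−0.34) × (1−0.479200) × (1−0.526444) = 0.837226
P(Controller branch fails) [AND] = 0.18 × 0.16 = 0.028800
P(Leveling path 2 unavailable) [OR] = 1 − (1−0.028800) × (1−0.19) × (1−0.02) = 0.229061
P(Safety circuit 2 inoperative) [OR] = 1 − (1−0.229061) × (1−0.14) × (1−0.30) = 0.535895
P(Elevator stuck between floors) [AND] = 0.112305 × 0.837226 × 0.535895 = 0.050387
Rounded to 4 decimal places: P(Elevator stuck between floors) ≈ 0.0504.

0.0504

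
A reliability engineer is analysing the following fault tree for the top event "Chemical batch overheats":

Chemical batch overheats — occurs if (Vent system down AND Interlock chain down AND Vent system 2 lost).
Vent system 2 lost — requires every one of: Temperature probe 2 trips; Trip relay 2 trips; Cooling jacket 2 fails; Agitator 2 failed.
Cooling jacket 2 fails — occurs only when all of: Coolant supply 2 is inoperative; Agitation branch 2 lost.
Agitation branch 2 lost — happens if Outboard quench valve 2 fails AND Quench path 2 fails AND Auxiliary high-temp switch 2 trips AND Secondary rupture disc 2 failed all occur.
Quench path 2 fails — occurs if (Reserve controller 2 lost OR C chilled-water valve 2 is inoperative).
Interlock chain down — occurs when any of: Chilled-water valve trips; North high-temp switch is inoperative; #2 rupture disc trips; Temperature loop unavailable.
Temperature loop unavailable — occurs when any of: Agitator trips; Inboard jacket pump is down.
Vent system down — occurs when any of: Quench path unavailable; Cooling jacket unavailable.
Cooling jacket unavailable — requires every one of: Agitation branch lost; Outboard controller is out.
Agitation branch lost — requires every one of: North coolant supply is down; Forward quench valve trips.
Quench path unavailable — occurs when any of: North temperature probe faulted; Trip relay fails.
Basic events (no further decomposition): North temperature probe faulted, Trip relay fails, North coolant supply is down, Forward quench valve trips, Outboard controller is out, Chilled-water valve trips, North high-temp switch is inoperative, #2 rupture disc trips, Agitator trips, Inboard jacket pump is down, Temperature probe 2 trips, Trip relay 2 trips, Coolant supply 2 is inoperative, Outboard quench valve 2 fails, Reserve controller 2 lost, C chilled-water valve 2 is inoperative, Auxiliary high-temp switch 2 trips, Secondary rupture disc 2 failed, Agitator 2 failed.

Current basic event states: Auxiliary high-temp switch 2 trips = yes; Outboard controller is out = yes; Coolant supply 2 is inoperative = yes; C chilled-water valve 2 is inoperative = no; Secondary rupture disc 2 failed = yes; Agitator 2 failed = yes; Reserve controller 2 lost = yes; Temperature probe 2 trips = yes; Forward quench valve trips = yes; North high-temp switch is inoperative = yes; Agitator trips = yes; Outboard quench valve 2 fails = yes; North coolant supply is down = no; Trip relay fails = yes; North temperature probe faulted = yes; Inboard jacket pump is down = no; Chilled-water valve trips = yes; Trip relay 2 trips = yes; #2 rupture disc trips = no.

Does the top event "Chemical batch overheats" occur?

Quench path unavailable [OR]: North temperature probe faulted=occurs, Trip relay fails=occurs → at least one input occurs → occurs.
Agitation branch lost [AND]: North coolant supply is down=not, Forward quench valve trips=occurs → not all inputs occur → does not occur.
Cooling jacket unavailable [AND]: Agitation branch lost=not, Outboard controller is out=occurs → not all inputs occur → does not occur.
Vent system down [OR]: Quench path unavailable=occurs, Cooling jacket unavailable=not → at least one input occurs → occurs.
Temperature loop unavailable [OR]: Agitator trips=occurs, Inboard jacket pump is down=not → at least one input occurs → occurs.
Interlock chain down [OR]: Chilled-water valve trips=occurs, North high-temp switch is inoperative=occurs, #2 rupture disc trips=not, Temperature loop unavailable=occurs → at least one input occurs → occurs.
Quench path 2 fails [OR]: Reserve controller 2 lost=occurs, C chilled-water valve 2 is inoperative=not → at least one input occurs → occurs.
Agitation branch 2 lost [AND]: Outboard quench valve 2 fails=occurs, Quench path 2 fails=occurs, Auxiliary high-temp switch 2 trips=occurs, Secondary rupture disc 2 failed=occurs → all inputs occur → occurs.
Cooling jacket 2 fails [AND]: Coolant supply 2 is inoperative=occurs, Agitation branch 2 lost=occurs → all inputs occur → occurs.
Vent system 2 lost [AND]: Temperature probe 2 trips=occurs, Trip relay 2 trips=occurs, Cooling jacket 2 fails=occurs, Agitator 2 failed=occurs → all inputs occur → occurs.
Chemical batch overheats [AND]: Vent system down=occurs, Interlock chain down=occurs, Vent system 2 lost=occurs → all inputs occur → occurs.

Yes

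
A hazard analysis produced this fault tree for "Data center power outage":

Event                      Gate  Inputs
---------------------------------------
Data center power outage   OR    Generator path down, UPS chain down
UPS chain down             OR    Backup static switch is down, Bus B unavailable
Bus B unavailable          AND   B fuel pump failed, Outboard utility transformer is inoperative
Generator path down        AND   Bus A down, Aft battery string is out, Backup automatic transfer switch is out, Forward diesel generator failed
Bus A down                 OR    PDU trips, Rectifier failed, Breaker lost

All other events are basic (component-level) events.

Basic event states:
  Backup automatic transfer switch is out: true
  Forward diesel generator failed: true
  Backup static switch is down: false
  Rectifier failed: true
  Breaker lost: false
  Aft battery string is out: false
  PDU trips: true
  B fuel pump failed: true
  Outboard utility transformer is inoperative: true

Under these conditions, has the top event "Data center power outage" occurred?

Bus A down [OR]: PDU trips=occurs, Rectifier failed=occurs, Breaker lost=not → at least one input occurs → occurs.
Generator path down [AND]: Bus A down=occurs, Aft battery string is out=not, Backup automatic transfer switch is out=occurs, Forward diesel generator failed=occurs → not all inputs occur → does not occur.
Bus B unavailable [AND]: B fuel pump failed=occurs, Outboard utility transformer is inoperative=occurs → all inputs occur → occurs.
UPS chain down [OR]: Backup static switch is down=not, Bus B unavailable=occurs → at least one input occurs → occurs.
Data center power outage [OR]: Generator path down=not, UPS chain down=occurs → at least one input occurs → occurs.

Yes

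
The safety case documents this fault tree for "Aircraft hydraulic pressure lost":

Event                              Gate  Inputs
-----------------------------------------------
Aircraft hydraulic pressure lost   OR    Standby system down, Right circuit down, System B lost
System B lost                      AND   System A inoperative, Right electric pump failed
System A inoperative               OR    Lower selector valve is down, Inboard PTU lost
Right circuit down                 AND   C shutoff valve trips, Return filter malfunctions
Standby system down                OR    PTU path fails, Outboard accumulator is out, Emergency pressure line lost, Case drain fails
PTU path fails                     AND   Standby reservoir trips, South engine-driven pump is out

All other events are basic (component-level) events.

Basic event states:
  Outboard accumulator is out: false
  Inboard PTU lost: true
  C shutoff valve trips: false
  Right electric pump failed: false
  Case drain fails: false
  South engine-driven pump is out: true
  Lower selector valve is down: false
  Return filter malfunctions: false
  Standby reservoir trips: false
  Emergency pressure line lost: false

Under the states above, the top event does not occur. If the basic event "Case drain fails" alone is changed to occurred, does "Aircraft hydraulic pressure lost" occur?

Yes

Counterfactual: set "Case drain fails" to occurred.
PTU path fails [AND]: Standby reservoir trips=not, South engine-driven pump is out=occurs → not all inputs occur → does not occur.
Standby system down [OR]: PTU path fails=not, Outboard accumulator is out=not, Emergency pressure line lost=not, Case drain fails=occurs → at least one input occurs → occurs.
Right circuit down [AND]: C shutoff valve trips=not, Return filter malfunctions=not → not all inputs occur → does not occur.
System A inoperative [OR]: Lower selector valve is down=not, Inboard PTU lost=occurs → at least one input occurs → occurs.
System B lost [AND]: System A inoperative=occurs, Right electric pump failed=not → not all inputs occur → does not occur.
Aircraft hydraulic pressure lost [OR]: Standby system down=occurs, Right circuit down=not, System B lost=not → at least one input occurs → occurs.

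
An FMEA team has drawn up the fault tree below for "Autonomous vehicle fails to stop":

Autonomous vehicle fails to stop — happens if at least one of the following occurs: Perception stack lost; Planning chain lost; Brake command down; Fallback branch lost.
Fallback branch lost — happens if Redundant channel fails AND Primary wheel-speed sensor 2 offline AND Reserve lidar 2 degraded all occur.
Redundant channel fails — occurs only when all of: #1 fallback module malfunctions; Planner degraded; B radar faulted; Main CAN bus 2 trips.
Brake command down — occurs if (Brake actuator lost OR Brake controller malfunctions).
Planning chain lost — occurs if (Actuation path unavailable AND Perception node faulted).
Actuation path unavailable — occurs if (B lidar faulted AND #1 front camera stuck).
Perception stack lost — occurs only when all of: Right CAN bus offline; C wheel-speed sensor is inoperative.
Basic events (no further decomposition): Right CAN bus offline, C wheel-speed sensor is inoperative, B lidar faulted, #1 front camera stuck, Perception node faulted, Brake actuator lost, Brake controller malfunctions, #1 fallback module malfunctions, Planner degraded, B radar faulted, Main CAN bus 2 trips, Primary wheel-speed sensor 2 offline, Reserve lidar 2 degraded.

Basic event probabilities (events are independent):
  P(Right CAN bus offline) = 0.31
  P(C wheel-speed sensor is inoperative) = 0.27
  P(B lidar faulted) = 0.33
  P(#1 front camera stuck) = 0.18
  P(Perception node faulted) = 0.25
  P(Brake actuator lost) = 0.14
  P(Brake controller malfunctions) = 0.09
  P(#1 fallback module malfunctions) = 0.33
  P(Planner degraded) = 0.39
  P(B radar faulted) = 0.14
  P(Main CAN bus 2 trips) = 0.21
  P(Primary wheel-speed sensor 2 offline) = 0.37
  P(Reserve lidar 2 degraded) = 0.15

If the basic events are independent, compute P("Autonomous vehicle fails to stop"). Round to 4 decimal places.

0.2937

P(Perception stack lost) [AND] = 0.31 × 0.27 = 0.083700
P(Actuation path unavailable) [AND] = 0.33 × 0.18 = 0.059400
P(Planning chain lost) [AND] = 0.059400 × 0.25 = 0.014850
P(Brake command down) [OR] = 1 − (1−0.14) × (1−0.09) = 0.217400
P(Redundant channel fails) [AND] = 0.33 × 0.39 × 0.14 × 0.21 = 0.003784
P(Fallback branch lost) [AND] = 0.003784 × 0.37 × 0.15 = 0.000210
P(Autonomous vehicle fails to stop) [OR] = 1 − (1−0.083700) × (1−0.014850) × (1−0.217400) × (1−0.000210) = 0.293701
Rounded to 4 decimal places: P(Autonomous vehicle fails to stop) ≈ 0.2937.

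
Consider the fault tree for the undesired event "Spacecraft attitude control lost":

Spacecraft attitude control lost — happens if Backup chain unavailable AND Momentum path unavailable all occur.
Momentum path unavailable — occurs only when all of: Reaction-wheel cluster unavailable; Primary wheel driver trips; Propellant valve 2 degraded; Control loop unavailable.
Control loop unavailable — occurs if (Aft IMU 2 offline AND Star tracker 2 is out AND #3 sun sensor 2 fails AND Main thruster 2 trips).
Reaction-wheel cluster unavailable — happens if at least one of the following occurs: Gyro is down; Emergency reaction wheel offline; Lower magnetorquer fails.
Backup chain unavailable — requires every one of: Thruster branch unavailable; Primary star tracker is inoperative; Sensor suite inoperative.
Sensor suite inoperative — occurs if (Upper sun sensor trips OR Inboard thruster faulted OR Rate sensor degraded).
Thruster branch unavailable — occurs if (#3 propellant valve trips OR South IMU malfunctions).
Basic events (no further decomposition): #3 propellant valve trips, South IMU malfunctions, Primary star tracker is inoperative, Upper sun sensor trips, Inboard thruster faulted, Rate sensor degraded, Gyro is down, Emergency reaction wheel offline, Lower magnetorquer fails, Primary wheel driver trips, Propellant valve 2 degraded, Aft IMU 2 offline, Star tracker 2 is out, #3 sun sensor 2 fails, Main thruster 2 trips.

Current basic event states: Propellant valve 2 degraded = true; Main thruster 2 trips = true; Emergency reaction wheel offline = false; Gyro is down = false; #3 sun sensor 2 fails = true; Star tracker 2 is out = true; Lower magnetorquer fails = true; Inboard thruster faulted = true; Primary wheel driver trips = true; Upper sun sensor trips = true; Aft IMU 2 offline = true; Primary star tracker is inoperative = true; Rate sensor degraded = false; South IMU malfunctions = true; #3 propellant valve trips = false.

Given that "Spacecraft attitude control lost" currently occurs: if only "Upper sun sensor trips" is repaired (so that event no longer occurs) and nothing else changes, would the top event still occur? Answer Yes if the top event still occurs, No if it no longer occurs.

Yes

Counterfactual: set "Upper sun sensor trips" to not occurred.
Thruster branch unavailable [OR]: #3 propellant valve trips=not, South IMU malfunctions=occurs → at least one input occurs → occurs.
Sensor suite inoperative [OR]: Upper sun sensor trips=not, Inboard thruster faulted=occurs, Rate sensor degraded=not → at least one input occurs → occurs.
Backup chain unavailable [AND]: Thruster branch unavailable=occurs, Primary star tracker is inoperative=occurs, Sensor suite inoperative=occurs → all inputs occur → occurs.
Reaction-wheel cluster unavailable [OR]: Gyro is down=not, Emergency reaction wheel offline=not, Lower magnetorquer fails=occurs → at least one input occurs → occurs.
Control loop unavailable [AND]: Aft IMU 2 offline=occurs, Star tracker 2 is out=occurs, #3 sun sensor 2 fails=occurs, Main thruster 2 trips=occurs → all inputs occur → occurs.
Momentum path unavailable [AND]: Reaction-wheel cluster unavailable=occurs, Primary wheel driver trips=occurs, Propellant valve 2 degraded=occurs, Control loop unavailable=occurs → all inputs occur → occurs.
Spacecraft attitude control lost [AND]: Backup chain unavailable=occurs, Momentum path unavailable=occurs → all inputs occur → occurs.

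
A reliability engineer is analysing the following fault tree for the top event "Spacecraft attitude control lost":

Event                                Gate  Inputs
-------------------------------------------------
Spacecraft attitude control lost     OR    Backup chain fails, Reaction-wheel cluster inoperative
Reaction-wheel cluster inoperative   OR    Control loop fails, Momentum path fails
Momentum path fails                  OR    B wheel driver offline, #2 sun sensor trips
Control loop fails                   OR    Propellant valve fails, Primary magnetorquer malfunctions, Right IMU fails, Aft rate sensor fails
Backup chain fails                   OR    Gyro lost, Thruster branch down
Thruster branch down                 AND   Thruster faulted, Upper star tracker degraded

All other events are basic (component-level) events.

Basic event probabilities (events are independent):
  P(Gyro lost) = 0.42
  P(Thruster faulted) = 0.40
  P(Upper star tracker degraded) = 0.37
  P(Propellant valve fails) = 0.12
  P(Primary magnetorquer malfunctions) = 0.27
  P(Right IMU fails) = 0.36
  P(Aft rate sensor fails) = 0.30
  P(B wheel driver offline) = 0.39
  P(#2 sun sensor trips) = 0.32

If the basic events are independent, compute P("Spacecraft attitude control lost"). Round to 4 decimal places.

P(Thruster branch down) [AND] = 0.40 × 0.37 = 0.148000
P(Backup chain fails) [OR] = 1 − (1−0.42) × (1−0.148000) = 0.505840
P(Control loop fails) [OR] = 1 − (1−0.12) × (1−0.27) × (1−0.36) × (1−0.30) = 0.712205
P(Momentum path fails) [OR] = 1 − (1−0.39) × (1−0.32) = 0.585200
P(Reaction-wheel cluster inoperative) [OR] = 1 − (1−0.712205) × (1−0.585200) = 0.880623
P(Spacecraft attitude control lost) [OR] = 1 − (1−0.505840) × (1−0.880623) = 0.941009
Rounded to 4 decimal places: P(Spacecraft attitude control lost) ≈ 0.9410.

0.9410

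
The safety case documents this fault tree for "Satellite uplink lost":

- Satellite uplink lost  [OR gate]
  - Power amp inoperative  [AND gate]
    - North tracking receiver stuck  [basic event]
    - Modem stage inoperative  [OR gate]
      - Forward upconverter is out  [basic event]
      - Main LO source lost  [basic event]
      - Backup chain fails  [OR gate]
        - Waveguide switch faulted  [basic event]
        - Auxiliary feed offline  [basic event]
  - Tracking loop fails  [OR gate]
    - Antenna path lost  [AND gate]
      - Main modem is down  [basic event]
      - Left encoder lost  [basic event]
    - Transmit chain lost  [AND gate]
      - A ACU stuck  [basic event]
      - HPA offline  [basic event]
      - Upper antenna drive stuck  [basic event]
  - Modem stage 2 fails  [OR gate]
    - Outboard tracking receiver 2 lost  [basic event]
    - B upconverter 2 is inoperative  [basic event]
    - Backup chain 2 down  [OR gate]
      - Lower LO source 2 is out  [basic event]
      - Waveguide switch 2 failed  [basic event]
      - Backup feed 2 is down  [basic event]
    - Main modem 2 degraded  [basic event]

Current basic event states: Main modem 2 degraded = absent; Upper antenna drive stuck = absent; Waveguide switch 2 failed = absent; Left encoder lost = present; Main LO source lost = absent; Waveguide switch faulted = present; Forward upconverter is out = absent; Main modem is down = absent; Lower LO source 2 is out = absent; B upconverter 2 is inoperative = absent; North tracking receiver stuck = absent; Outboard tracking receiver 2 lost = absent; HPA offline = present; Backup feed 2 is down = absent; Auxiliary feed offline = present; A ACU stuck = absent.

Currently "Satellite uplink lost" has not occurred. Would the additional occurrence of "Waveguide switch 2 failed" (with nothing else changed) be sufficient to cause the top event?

Counterfactual: set "Waveguide switch 2 failed" to occurred.
Backup chain fails [OR]: Waveguide switch faulted=occurs, Auxiliary feed offline=occurs → at least one input occurs → occurs.
Modem stage inoperative [OR]: Forward upconverter is out=not, Main LO source lost=not, Backup chain fails=occurs → at least one input occurs → occurs.
Power amp inoperative [AND]: North tracking receiver stuck=not, Modem stage inoperative=occurs → not all inputs occur → does not occur.
Antenna path lost [AND]: Main modem is down=not, Left encoder lost=occurs → not all inputs occur → does not occur.
Transmit chain lost [AND]: A ACU stuck=not, HPA offline=occurs, Upper antenna drive stuck=not → not all inputs occur → does not occur.
Tracking loop fails [OR]: Antenna path lost=not, Transmit chain lost=not → no input occurs → does not occur.
Backup chain 2 down [OR]: Lower LO source 2 is out=not, Waveguide switch 2 failed=occurs, Backup feed 2 is down=not → at least one input occurs → occurs.
Modem stage 2 fails [OR]: Outboard tracking receiver 2 lost=not, B upconverter 2 is inoperative=not, Backup chain 2 down=occurs, Main modem 2 degraded=not → at least one input occurs → occurs.
Satellite uplink lost [OR]: Power amp inoperative=not, Tracking loop fails=not, Modem stage 2 fails=occurs → at least one input occurs → occurs.

Yes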